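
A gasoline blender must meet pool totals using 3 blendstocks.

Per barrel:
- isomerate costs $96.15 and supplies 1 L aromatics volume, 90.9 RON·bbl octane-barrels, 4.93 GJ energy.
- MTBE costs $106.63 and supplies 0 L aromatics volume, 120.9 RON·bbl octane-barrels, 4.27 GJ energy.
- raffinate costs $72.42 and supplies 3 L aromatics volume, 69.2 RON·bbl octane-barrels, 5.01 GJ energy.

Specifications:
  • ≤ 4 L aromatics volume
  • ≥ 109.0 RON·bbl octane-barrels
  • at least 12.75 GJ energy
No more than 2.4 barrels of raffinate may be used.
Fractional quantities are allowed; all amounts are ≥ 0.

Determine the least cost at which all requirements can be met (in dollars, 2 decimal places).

Treat it as an LP. Let x1 = barrels of isomerate, x2 = barrels of MTBE, x3 = barrels of raffinate.
Minimise 96.15x1 + 106.63x2 + 72.42x3 s.t.:
  1x1 + 3x3 ≤ 4   (aromatics volume)
  90.9x1 + 120.9x2 + 69.2x3 ≥ 109   (octane-barrels)
  4.93x1 + 4.27x2 + 5.01x3 ≥ 12.75   (energy)
  x3 ≤ 2.4
  x1, x2, x3 ≥ 0.
The cheapest feasible vertex uses only isomerate, raffinate; MTBE is not used. There the aromatics volume and energy constraints are tight.
Solving gives x1 = 1.862, x3 = 0.71268.
Total cost: 96.15·1.862 + 72.42·0.71268 = 230.6436.

$230.64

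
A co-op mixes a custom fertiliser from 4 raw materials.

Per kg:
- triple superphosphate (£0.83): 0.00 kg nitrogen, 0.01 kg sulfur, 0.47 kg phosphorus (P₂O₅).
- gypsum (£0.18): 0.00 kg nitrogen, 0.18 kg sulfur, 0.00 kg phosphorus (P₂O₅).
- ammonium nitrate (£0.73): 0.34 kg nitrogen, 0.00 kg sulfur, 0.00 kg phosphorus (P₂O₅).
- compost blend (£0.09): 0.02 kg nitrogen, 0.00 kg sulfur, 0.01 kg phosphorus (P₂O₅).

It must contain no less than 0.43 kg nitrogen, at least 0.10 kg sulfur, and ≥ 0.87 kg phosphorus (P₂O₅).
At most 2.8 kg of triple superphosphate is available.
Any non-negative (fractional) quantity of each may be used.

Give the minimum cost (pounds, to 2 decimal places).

£2.54

Set it up as a linear program. Let x1 = kg of triple superphosphate, x2 = kg of gypsum, x3 = kg of ammonium nitrate, x4 = kg of compost blend.
Minimize 0.83x1 + 0.18x2 + 0.73x3 + 0.09x4 with:
  0.34x3 + 0.02x4 ≥ 0.43   (nitrogen)
  0.01x1 + 0.18x2 ≥ 0.1   (sulfur)
  0.47x1 + 0.01x4 ≥ 0.87   (phosphorus (P₂O₅))
  x1 ≤ 2.8
  x1, x2, x3, x4 ≥ 0.
The cheapest feasible vertex uses only triple superphosphate, gypsum, ammonium nitrate; compost blend is not used. The nitrogen, sulfur, phosphorus (P₂O₅) requirements are met with equality.
Optimal quantities: triple superphosphate = 1.851 kg, gypsum = 0.4527 kg, ammonium nitrate = 1.265 kg.
Hence cost = 0.83·1.851 + 0.18·0.4527 + 0.73·1.265 = £2.5413.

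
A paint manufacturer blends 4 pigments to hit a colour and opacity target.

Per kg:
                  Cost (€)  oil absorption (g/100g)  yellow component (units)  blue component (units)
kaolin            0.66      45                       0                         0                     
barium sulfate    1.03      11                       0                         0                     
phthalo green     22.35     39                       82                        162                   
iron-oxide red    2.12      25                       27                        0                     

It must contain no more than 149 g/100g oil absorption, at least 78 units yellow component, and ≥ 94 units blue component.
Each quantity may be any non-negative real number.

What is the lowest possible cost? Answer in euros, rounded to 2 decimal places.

€15.36

Treat it as an LP. Let x1 = kg of kaolin, x2 = kg of barium sulfate, x3 = kg of phthalo green, x4 = kg of iron-oxide red.
Minimise 0.66x1 + 1.03x2 + 22.35x3 + 2.12x4 subject to:
  45x1 + 11x2 + 39x3 + 25x4 ≤ 149   (oil absorption)
  82x3 + 27x4 ≥ 78   (yellow component)
  162x3 ≥ 94   (blue component)
  x1, x2, x3, x4 ≥ 0.
The minimum-cost mix takes nothing from kaolin, barium sulfate — only phthalo green, iron-oxide red. The yellow component and blue component requirements are met with equality.
Optimal quantities: phthalo green = 0.5802 kg, iron-oxide red = 1.127 kg.
Cost = 22.35·0.5802 + 2.12·1.127 = 15.3567.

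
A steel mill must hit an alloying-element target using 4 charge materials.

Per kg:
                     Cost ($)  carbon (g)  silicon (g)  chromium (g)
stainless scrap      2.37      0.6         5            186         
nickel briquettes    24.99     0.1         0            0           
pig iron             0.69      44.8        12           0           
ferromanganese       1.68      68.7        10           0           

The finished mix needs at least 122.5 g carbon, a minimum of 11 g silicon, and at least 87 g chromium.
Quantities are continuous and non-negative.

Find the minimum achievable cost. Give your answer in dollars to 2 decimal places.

$2.99

Let x1 = kg of stainless scrap, x2 = kg of nickel briquettes, x3 = kg of pig iron, x4 = kg of ferromanganese.
Minimize 2.37x1 + 24.99x2 + 0.69x3 + 1.68x4 subject to:
  0.6x1 + 0.1x2 + 44.8x3 + 68.7x4 ≥ 122.5   (carbon)
  5x1 + 12x3 + 10x4 ≥ 11   (silicon)
  186x1 ≥ 87   (chromium)
  x1, x2, x3, x4 ≥ 0.
The minimum-cost mix takes nothing from nickel briquettes, ferromanganese — only stainless scrap, pig iron. The carbon and chromium requirements are met with equality.
That vertex is x1 = 0.4677, x3 = 2.728.
Objective = 2.37·0.4677 + 0.69·2.728 = 2.9908.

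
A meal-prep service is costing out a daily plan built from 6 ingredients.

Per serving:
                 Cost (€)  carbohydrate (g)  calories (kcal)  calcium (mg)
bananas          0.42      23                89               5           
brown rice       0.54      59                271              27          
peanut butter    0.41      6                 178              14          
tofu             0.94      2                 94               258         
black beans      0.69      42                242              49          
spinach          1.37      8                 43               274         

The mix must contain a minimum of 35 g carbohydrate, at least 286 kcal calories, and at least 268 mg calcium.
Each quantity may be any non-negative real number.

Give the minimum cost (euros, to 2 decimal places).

Set it up as a linear program. Let x1 = servings of bananas, x2 = servings of brown rice, x3 = servings of peanut butter, x4 = servings of tofu, x5 = servings of black beans, x6 = servings of spinach.
Minimize 0.42x1 + 0.54x2 + 0.41x3 + 0.94x4 + 0.69x5 + 1.37x6 subject to:
  23x1 + 59x2 + 6x3 + 2x4 + 42x5 + 8x6 ≥ 35   (carbohydrate)
  89x1 + 271x2 + 178x3 + 94x4 + 242x5 + 43x6 ≥ 286   (calories)
  5x1 + 27x2 + 14x3 + 258x4 + 49x5 + 274x6 ≥ 268   (calcium)
  x1, x2, x3, x4, x5, x6 ≥ 0.
The cheapest feasible vertex uses only brown rice, tofu; bananas, peanut butter, black beans, spinach are not used. The calories and calcium requirements are met with equality.
That vertex is x2 = 0.7212, x4 = 0.9633.
Total cost: 0.54·0.7212 + 0.94·0.9633 = 1.29495.

€1.29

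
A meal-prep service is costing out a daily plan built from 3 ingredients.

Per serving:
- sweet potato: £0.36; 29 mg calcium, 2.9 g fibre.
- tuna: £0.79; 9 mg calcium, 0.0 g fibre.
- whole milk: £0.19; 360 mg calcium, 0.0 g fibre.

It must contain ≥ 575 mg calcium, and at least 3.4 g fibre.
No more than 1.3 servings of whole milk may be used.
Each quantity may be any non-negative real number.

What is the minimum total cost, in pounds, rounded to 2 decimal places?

£1.58

Treat it as an LP. Let x1 = servings of sweet potato, x2 = servings of tuna, x3 = servings of whole milk.
Minimise 0.36x1 + 0.79x2 + 0.19x3 s.t.:
  29x1 + 9x2 + 360x3 ≥ 575   (calcium)
  2.9x1 ≥ 3.4   (fibre)
  x3 ≤ 1.3
  x1, x2, x3 ≥ 0.
The minimum-cost mix takes nothing from tuna — only sweet potato, whole milk. There the calcium and the whole milk cap constraints are tight.
So sweet potato = 3.69 servings, whole milk = 1.3 servings.
Cost = 0.36·3.69 + 0.19·1.3 = 1.5754.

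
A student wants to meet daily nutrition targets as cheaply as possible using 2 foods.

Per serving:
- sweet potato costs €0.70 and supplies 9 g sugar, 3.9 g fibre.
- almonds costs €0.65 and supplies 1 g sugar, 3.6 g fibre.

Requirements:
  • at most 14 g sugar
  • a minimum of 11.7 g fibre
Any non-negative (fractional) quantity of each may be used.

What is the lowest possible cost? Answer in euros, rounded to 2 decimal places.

€2.11

Let x1 = servings of sweet potato, x2 = servings of almonds.
Minimize 0.7x1 + 0.65x2 s.t.:
  9x1 + 1x2 ≤ 14   (sugar)
  3.9x1 + 3.6x2 ≥ 11.7   (fibre)
  x1, x2 ≥ 0.
Both inputs are positive at the optimum. Binding constraints: sugar and fibre.
That vertex is x1 = 1.358, x2 = 1.779.
Hence cost = 0.7·1.358 + 0.65·1.779 = €2.1070.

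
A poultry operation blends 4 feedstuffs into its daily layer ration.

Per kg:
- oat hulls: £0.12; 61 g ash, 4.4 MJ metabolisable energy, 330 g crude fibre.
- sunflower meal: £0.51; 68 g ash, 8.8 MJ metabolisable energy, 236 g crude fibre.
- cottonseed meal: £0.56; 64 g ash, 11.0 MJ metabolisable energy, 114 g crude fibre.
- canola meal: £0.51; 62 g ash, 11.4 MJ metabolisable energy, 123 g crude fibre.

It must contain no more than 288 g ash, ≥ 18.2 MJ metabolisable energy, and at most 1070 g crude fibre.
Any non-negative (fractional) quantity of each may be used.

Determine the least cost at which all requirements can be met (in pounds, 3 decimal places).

Set it up as a linear program. Let x1 = kg of oat hulls, x2 = kg of sunflower meal, x3 = kg of cottonseed meal, x4 = kg of canola meal.
Minimise 0.12x1 + 0.51x2 + 0.56x3 + 0.51x4 with:
  61x1 + 68x2 + 64x3 + 62x4 ≤ 288   (ash)
  4.4x1 + 8.8x2 + 11x3 + 11.4x4 ≥ 18.2   (metabolisable energy)
  330x1 + 236x2 + 114x3 + 123x4 ≤ 1070   (crude fibre)
  x1, x2, x3, x4 ≥ 0.
The minimum-cost mix takes nothing from sunflower meal, cottonseed meal — only oat hulls, canola meal. There the metabolisable energy and crude fibre constraints are tight.
So oat hulls = 3.092 kg, canola meal = 0.403 kg.
Objective = 0.12·3.092 + 0.51·0.403 = 0.57657.

£0.577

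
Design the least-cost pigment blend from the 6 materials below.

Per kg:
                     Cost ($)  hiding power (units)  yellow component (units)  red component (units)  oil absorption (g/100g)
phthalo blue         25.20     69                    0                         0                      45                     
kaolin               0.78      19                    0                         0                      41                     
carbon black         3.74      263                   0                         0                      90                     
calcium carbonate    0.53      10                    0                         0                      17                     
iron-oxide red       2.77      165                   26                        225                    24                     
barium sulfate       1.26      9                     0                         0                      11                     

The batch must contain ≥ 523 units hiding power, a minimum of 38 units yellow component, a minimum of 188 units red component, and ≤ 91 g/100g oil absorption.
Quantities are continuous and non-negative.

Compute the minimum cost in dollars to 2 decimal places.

This is a linear program. Let x1 = kg of phthalo blue, x2 = kg of kaolin, x3 = kg of carbon black, x4 = kg of calcium carbonate, x5 = kg of iron-oxide red, x6 = kg of barium sulfate.
Minimise 25.2x1 + 0.78x2 + 3.74x3 + 0.53x4 + 2.77x5 + 1.26x6 s.t.:
  69x1 + 19x2 + 263x3 + 10x4 + 165x5 + 9x6 ≥ 523   (hiding power)
  26x5 ≥ 38   (yellow component)
  225x5 ≥ 188   (red component)
  45x1 + 41x2 + 90x3 + 17x4 + 24x5 + 11x6 ≤ 91   (oil absorption)
  x1, x2, x3, x4, x5, x6 ≥ 0.
At the optimum only carbon black, iron-oxide red are positive (phthalo blue, kaolin, calcium carbonate, barium sulfate = 0). The hiding power and oil absorption requirements are met with equality.
Solving gives x3 = 0.2885, x5 = 2.71.
Hence cost = 3.74·0.2885 + 2.77·2.71 = $8.5857.

$8.59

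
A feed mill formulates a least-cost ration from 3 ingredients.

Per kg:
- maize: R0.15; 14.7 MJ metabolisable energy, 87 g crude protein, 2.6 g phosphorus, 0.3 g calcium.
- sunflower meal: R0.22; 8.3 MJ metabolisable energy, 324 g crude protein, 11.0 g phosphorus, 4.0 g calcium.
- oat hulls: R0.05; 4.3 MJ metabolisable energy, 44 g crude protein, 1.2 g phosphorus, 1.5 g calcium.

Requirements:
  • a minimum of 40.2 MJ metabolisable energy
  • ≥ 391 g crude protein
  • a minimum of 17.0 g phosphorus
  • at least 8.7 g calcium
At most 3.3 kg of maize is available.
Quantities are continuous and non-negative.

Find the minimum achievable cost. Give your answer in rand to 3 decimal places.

R0.550

This is a linear program. Let x1 = kg of maize, x2 = kg of sunflower meal, x3 = kg of oat hulls.
Minimize 0.15x1 + 0.22x2 + 0.05x3 with:
  14.7x1 + 8.3x2 + 4.3x3 ≥ 40.2   (metabolisable energy)
  87x1 + 324x2 + 44x3 ≥ 391   (crude protein)
  2.6x1 + 11x2 + 1.2x3 ≥ 17   (phosphorus)
  0.3x1 + 4x2 + 1.5x3 ≥ 8.7   (calcium)
  x1 ≤ 3.3
  x1, x2, x3 ≥ 0.
At the optimum only sunflower meal, oat hulls are positive (maize = 0). There the metabolisable energy and phosphorus constraints are tight.
Solving gives x2 = 0.6658, x3 = 8.064.
Total cost: 0.22·0.6658 + 0.05·8.064 = 0.54968.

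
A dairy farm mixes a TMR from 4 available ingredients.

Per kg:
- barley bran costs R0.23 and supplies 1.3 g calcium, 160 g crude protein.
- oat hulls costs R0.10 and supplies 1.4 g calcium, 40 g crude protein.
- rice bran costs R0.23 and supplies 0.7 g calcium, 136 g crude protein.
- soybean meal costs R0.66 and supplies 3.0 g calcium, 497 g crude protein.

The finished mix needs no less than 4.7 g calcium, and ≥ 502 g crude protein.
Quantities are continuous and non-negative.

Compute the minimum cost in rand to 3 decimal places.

R0.734

Let x1 = kg of barley bran, x2 = kg of oat hulls, x3 = kg of rice bran, x4 = kg of soybean meal.
Minimise 0.23x1 + 0.1x2 + 0.23x3 + 0.66x4 with:
  1.3x1 + 1.4x2 + 0.7x3 + 3x4 ≥ 4.7   (calcium)
  160x1 + 40x2 + 136x3 + 497x4 ≥ 502   (crude protein)
  x1, x2, x3, x4 ≥ 0.
The cheapest feasible vertex uses only oat hulls, soybean meal; barley bran, rice bran are not used. Binding constraints: calcium and crude protein.
That vertex is x2 = 1.441, x4 = 0.8941.
Hence cost = 0.1·1.441 + 0.66·0.8941 = R0.73421.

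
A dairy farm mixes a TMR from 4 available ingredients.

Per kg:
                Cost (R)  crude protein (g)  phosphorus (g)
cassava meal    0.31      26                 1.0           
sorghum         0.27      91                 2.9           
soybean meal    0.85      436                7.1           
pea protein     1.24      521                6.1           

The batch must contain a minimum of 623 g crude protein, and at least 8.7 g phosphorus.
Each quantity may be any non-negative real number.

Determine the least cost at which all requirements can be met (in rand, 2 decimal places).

R1.21

Set it up as a linear program. Let x1 = kg of cassava meal, x2 = kg of sorghum, x3 = kg of soybean meal, x4 = kg of pea protein.
Minimise 0.31x1 + 0.27x2 + 0.85x3 + 1.24x4 with:
  26x1 + 91x2 + 436x3 + 521x4 ≥ 623   (crude protein)
  1x1 + 2.9x2 + 7.1x3 + 6.1x4 ≥ 8.7   (phosphorus)
  x1, x2, x3, x4 ≥ 0.
At the optimum only soybean meal is positive (cassava meal, sorghum, pea protein = 0). Binding constraint: crude protein.
That vertex is x3 = 1.429.
Cost = 0.85·1.429 = 1.2147.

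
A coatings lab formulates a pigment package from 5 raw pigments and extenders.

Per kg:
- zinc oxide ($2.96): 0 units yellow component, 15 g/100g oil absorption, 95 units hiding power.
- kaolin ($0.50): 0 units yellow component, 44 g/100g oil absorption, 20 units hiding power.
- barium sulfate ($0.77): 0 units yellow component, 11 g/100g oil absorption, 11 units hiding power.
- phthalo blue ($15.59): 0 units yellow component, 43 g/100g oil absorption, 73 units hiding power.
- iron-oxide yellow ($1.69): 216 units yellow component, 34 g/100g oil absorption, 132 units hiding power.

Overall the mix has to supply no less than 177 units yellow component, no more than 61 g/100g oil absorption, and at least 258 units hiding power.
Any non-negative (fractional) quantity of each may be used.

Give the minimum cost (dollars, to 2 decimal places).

$4.31

Let x1 = kg of zinc oxide, x2 = kg of kaolin, x3 = kg of barium sulfate, x4 = kg of phthalo blue, x5 = kg of iron-oxide yellow.
Minimise 2.96x1 + 0.5x2 + 0.77x3 + 15.59x4 + 1.69x5 with:
  216x5 ≥ 177   (yellow component)
  15x1 + 44x2 + 11x3 + 43x4 + 34x5 ≤ 61   (oil absorption)
  95x1 + 20x2 + 11x3 + 73x4 + 132x5 ≥ 258   (hiding power)
  x1, x2, x3, x4, x5 ≥ 0.
The optimal basis is {zinc oxide, iron-oxide yellow}; kaolin, barium sulfate, phthalo blue drop out. The oil absorption and hiding power requirements are met with equality.
So zinc oxide = 0.576 kg, iron-oxide yellow = 1.54 kg.
Hence cost = 2.96·0.576 + 1.69·1.54 = $4.3076.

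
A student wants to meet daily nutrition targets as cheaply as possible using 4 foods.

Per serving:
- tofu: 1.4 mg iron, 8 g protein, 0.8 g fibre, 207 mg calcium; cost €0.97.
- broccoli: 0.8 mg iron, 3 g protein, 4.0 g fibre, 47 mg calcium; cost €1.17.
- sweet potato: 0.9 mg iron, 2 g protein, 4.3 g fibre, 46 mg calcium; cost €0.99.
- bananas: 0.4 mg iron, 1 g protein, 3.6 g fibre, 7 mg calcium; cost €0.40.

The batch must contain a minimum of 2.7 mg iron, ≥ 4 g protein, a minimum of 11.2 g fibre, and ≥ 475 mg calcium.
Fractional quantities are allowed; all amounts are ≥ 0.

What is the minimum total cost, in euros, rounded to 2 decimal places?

€3.19

Set it up as a linear program. Let x1 = servings of tofu, x2 = servings of broccoli, x3 = servings of sweet potato, x4 = servings of bananas.
Minimise 0.97x1 + 1.17x2 + 0.99x3 + 0.4x4 with:
  1.4x1 + 0.8x2 + 0.9x3 + 0.4x4 ≥ 2.7   (iron)
  8x1 + 3x2 + 2x3 + 1x4 ≥ 4   (protein)
  0.8x1 + 4x2 + 4.3x3 + 3.6x4 ≥ 11.2   (fibre)
  207x1 + 47x2 + 46x3 + 7x4 ≥ 475   (calcium)
  x1, x2, x3, x4 ≥ 0.
The minimum-cost mix takes nothing from broccoli, sweet potato — only tofu, bananas. There the fibre and calcium constraints are tight.
So tofu = 2.206 servings, bananas = 2.621 servings.
Total cost: 0.97·2.206 + 0.4·2.621 = 3.1882.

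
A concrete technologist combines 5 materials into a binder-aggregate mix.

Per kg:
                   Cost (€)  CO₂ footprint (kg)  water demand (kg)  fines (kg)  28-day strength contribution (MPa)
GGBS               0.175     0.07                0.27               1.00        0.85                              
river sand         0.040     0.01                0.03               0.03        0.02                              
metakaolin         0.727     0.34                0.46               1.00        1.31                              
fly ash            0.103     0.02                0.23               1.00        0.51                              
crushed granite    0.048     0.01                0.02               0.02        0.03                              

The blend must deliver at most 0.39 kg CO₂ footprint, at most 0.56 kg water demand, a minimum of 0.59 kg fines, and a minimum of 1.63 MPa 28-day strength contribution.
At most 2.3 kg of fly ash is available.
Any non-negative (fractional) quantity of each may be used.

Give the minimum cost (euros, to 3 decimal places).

Treat it as an LP. Let x1 = kg of GGBS, x2 = kg of river sand, x3 = kg of metakaolin, x4 = kg of fly ash, x5 = kg of crushed granite.
min 0.175x1 + 0.04x2 + 0.727x3 + 0.103x4 + 0.048x5 s.t.:
  0.07x1 + 0.01x2 + 0.34x3 + 0.02x4 + 0.01x5 ≤ 0.39   (CO₂ footprint)
  0.27x1 + 0.03x2 + 0.46x3 + 0.23x4 + 0.02x5 ≤ 0.56   (water demand)
  1x1 + 0.03x2 + 1x3 + 1x4 + 0.02x5 ≥ 0.59   (fines)
  0.85x1 + 0.02x2 + 1.31x3 + 0.51x4 + 0.03x5 ≥ 1.63   (28-day strength contribution)
  x4 ≤ 2.3
  x1, x2, x3, x4, x5 ≥ 0.
The optimal basis is {GGBS, fly ash}; river sand, metakaolin, crushed granite drop out. Binding constraints: water demand and 28-day strength contribution.
Solving gives x1 = 1.545, x4 = 0.6211.
Total cost: 0.175·1.545 + 0.103·0.6211 = 0.33435.

€0.334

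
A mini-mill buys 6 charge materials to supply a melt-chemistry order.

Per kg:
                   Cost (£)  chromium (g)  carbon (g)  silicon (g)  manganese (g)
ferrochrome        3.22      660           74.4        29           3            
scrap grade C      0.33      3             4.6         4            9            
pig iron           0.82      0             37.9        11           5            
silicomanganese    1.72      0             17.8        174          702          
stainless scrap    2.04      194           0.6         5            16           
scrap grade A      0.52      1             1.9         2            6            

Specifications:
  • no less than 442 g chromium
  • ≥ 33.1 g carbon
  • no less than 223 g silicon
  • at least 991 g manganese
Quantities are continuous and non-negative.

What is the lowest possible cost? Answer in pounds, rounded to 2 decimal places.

£4.58

Let x1 = kg of ferrochrome, x2 = kg of scrap grade C, x3 = kg of pig iron, x4 = kg of silicomanganese, x5 = kg of stainless scrap, x6 = kg of scrap grade A.
Minimize 3.22x1 + 0.33x2 + 0.82x3 + 1.72x4 + 2.04x5 + 0.52x6 with:
  660x1 + 3x2 + 194x5 + 1x6 ≥ 442   (chromium)
  74.4x1 + 4.6x2 + 37.9x3 + 17.8x4 + 0.6x5 + 1.9x6 ≥ 33.1   (carbon)
  29x1 + 4x2 + 11x3 + 174x4 + 5x5 + 2x6 ≥ 223   (silicon)
  3x1 + 9x2 + 5x3 + 702x4 + 16x5 + 6x6 ≥ 991   (manganese)
  x1, x2, x3, x4, x5, x6 ≥ 0.
The cheapest feasible vertex uses only ferrochrome, silicomanganese; scrap grade C, pig iron, stainless scrap, scrap grade A are not used. There the chromium and manganese constraints are tight.
So ferrochrome = 0.6697 kg, silicomanganese = 1.409 kg.
Hence cost = 3.22·0.6697 + 1.72·1.409 = £4.5799.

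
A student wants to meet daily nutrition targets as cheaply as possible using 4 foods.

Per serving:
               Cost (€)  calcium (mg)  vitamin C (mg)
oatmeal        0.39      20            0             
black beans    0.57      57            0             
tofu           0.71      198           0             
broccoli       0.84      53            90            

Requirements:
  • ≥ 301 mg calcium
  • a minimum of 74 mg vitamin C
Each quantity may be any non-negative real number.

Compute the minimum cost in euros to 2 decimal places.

Let x1 = servings of oatmeal, x2 = servings of black beans, x3 = servings of tofu, x4 = servings of broccoli.
min 0.39x1 + 0.57x2 + 0.71x3 + 0.84x4 subject to:
  20x1 + 57x2 + 198x3 + 53x4 ≥ 301   (calcium)
  90x4 ≥ 74   (vitamin C)
  x1, x2, x3, x4 ≥ 0.
The minimum-cost mix takes nothing from oatmeal, black beans — only tofu, broccoli. Binding constraints: calcium and vitamin C.
So tofu = 1.3 servings, broccoli = 0.8222 servings.
Total cost: 0.71·1.3 + 0.84·0.8222 = 1.6136.

€1.61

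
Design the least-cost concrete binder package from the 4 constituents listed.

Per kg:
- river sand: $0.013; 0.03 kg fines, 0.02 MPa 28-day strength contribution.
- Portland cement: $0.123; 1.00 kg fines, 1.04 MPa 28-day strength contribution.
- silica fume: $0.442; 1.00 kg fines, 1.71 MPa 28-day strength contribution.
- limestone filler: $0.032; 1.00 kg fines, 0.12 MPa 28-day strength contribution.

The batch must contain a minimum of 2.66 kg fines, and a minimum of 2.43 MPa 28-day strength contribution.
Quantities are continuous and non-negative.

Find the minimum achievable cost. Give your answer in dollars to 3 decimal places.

Treat it as an LP. Let x1 = kg of river sand, x2 = kg of Portland cement, x3 = kg of silica fume, x4 = kg of limestone filler.
min 0.013x1 + 0.123x2 + 0.442x3 + 0.032x4 subject to:
  0.03x1 + 1x2 + 1x3 + 1x4 ≥ 2.66   (fines)
  0.02x1 + 1.04x2 + 1.71x3 + 0.12x4 ≥ 2.43   (28-day strength contribution)
  x1, x2, x3, x4 ≥ 0.
The optimal basis is {Portland cement, limestone filler}; river sand, silica fume drop out. There the fines and 28-day strength contribution constraints are tight.
So Portland cement = 2.294 kg, limestone filler = 0.3657 kg.
Objective = 0.123·2.294 + 0.032·0.3657 = 0.29386.

$0.294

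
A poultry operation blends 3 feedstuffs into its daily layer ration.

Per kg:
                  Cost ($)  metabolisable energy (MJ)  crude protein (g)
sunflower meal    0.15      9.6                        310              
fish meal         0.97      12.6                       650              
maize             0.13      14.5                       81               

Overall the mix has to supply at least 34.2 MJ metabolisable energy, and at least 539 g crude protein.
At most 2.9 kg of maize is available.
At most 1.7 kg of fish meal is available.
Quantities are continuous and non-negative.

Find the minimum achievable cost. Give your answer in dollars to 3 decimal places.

$0.393

Set it up as a linear program. Let x1 = kg of sunflower meal, x2 = kg of fish meal, x3 = kg of maize.
min 0.15x1 + 0.97x2 + 0.13x3 with:
  9.6x1 + 12.6x2 + 14.5x3 ≥ 34.2   (metabolisable energy)
  310x1 + 650x2 + 81x3 ≥ 539   (crude protein)
  x3 ≤ 2.9
  x2 ≤ 1.7
  x1, x2, x3 ≥ 0.
The minimum-cost mix takes nothing from fish meal — only sunflower meal, maize. There the metabolisable energy and crude protein constraints are tight.
Solving gives x1 = 1.357, x3 = 1.46.
Cost = 0.15·1.357 + 0.13·1.46 = 0.39335.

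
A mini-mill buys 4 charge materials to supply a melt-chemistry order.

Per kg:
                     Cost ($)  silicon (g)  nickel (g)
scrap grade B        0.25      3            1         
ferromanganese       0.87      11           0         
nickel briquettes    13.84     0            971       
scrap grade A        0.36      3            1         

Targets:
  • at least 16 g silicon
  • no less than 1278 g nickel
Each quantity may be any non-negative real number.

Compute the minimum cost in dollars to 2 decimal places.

$19.47

This is a linear program. Let x1 = kg of scrap grade B, x2 = kg of ferromanganese, x3 = kg of nickel briquettes, x4 = kg of scrap grade A.
Minimize 0.25x1 + 0.87x2 + 13.84x3 + 0.36x4 s.t.:
  3x1 + 11x2 + 3x4 ≥ 16   (silicon)
  1x1 + 971x3 + 1x4 ≥ 1278   (nickel)
  x1, x2, x3, x4 ≥ 0.
The optimal basis is {scrap grade B, nickel briquettes}; ferromanganese, scrap grade A drop out. The silicon and nickel requirements are met with equality.
That vertex is x1 = 5.3333, x3 = 1.3107.
Total cost: 0.25·5.3333 + 13.84·1.3107 = 19.4734.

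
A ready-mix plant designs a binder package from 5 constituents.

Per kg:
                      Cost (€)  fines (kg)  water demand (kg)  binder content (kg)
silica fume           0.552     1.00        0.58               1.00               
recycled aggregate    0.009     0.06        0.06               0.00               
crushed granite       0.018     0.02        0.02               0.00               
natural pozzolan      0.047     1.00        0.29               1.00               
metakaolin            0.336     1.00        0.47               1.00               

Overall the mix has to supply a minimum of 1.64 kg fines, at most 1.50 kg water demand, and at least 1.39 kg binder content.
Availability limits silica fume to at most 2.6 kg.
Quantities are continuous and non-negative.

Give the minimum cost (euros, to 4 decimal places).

€0.0771

Let x1 = kg of silica fume, x2 = kg of recycled aggregate, x3 = kg of crushed granite, x4 = kg of natural pozzolan, x5 = kg of metakaolin.
min 0.552x1 + 0.009x2 + 0.018x3 + 0.047x4 + 0.336x5 subject to:
  1x1 + 0.06x2 + 0.02x3 + 1x4 + 1x5 ≥ 1.64   (fines)
  0.58x1 + 0.06x2 + 0.02x3 + 0.29x4 + 0.47x5 ≤ 1.5   (water demand)
  1x1 + 1x4 + 1x5 ≥ 1.39   (binder content)
  x1 ≤ 2.6
  x1, x2, x3, x4, x5 ≥ 0.
The cheapest feasible vertex uses only natural pozzolan; silica fume, recycled aggregate, crushed granite, metakaolin are not used. Binding constraint: fines.
So natural pozzolan = 1.64 kg.
Hence cost = 0.047·1.64 = €0.077080.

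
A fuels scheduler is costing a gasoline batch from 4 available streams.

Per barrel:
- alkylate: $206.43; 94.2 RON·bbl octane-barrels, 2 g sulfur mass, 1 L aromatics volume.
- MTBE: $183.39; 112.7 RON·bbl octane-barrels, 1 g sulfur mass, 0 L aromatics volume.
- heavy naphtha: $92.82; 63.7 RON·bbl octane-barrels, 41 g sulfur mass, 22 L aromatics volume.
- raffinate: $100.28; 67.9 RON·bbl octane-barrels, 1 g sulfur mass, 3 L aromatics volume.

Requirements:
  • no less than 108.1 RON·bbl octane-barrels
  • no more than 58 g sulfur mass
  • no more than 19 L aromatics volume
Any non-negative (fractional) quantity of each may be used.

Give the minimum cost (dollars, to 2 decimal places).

$158.72

Treat it as an LP. Let x1 = barrels of alkylate, x2 = barrels of MTBE, x3 = barrels of heavy naphtha, x4 = barrels of raffinate.
Minimise 206.43x1 + 183.39x2 + 92.82x3 + 100.28x4 with:
  94.2x1 + 112.7x2 + 63.7x3 + 67.9x4 ≥ 108.1   (octane-barrels)
  2x1 + 1x2 + 41x3 + 1x4 ≤ 58   (sulfur mass)
  1x1 + 22x3 + 3x4 ≤ 19   (aromatics volume)
  x1, x2, x3, x4 ≥ 0.
The cheapest feasible vertex uses only heavy naphtha, raffinate; alkylate, MTBE are not used. Binding constraints: octane-barrels and aromatics volume.
That vertex is x3 = 0.7414, x4 = 0.8965.
Objective = 92.82·0.7414 + 100.28·0.8965 = 158.7178.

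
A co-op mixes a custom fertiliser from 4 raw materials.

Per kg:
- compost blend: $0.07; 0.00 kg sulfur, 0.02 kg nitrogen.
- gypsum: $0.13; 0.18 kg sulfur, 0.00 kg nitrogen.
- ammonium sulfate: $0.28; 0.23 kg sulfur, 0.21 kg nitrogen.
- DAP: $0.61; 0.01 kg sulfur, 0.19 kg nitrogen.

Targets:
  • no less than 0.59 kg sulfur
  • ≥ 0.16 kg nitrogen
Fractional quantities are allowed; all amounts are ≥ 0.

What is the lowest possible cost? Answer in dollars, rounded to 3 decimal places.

Let x1 = kg of compost blend, x2 = kg of gypsum, x3 = kg of ammonium sulfate, x4 = kg of DAP.
Minimize 0.07x1 + 0.13x2 + 0.28x3 + 0.61x4 with:
  0.18x2 + 0.23x3 + 0.01x4 ≥ 0.59   (sulfur)
  0.02x1 + 0.21x3 + 0.19x4 ≥ 0.16   (nitrogen)
  x1, x2, x3, x4 ≥ 0.
At the optimum only gypsum, ammonium sulfate are positive (compost blend, DAP = 0). Binding constraints: sulfur and nitrogen.
So gypsum = 2.304 kg, ammonium sulfate = 0.7619 kg.
Objective = 0.13·2.304 + 0.28·0.7619 = 0.51285.

$0.513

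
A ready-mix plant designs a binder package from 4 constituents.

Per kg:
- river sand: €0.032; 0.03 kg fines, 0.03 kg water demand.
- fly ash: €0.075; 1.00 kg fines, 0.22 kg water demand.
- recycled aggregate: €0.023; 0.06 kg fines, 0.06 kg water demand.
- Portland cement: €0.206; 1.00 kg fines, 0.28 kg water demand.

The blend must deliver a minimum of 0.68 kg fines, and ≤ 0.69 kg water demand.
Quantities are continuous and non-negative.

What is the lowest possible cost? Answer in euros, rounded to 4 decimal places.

Treat it as an LP. Let x1 = kg of river sand, x2 = kg of fly ash, x3 = kg of recycled aggregate, x4 = kg of Portland cement.
Minimize 0.032x1 + 0.075x2 + 0.023x3 + 0.206x4 with:
  0.03x1 + 1x2 + 0.06x3 + 1x4 ≥ 0.68   (fines)
  0.03x1 + 0.22x2 + 0.06x3 + 0.28x4 ≤ 0.69   (water demand)
  x1, x2, x3, x4 ≥ 0.
At the optimum only fly ash is positive (river sand, recycled aggregate, Portland cement = 0). The fines requirement is met with equality.
That vertex is x2 = 0.68.
Objective = 0.075·0.68 = 0.051000.

€0.0510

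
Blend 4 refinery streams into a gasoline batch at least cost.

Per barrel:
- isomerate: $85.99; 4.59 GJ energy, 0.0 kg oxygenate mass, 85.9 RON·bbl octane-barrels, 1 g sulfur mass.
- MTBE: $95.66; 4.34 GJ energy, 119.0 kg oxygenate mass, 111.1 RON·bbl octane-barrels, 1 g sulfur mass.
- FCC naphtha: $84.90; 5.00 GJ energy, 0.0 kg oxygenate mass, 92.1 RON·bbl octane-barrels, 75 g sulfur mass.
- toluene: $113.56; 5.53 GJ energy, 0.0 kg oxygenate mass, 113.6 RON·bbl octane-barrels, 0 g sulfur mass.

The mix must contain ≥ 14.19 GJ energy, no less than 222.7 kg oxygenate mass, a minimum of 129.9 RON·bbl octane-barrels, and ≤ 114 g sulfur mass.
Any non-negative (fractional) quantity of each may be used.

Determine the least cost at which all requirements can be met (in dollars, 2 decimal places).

$282.06

Treat it as an LP. Let x1 = barrels of isomerate, x2 = barrels of MTBE, x3 = barrels of FCC naphtha, x4 = barrels of toluene.
Minimise 85.99x1 + 95.66x2 + 84.9x3 + 113.56x4 s.t.:
  4.59x1 + 4.34x2 + 5x3 + 5.53x4 ≥ 14.19   (energy)
  119x2 ≥ 222.7   (oxygenate mass)
  85.9x1 + 111.1x2 + 92.1x3 + 113.6x4 ≥ 129.9   (octane-barrels)
  1x1 + 1x2 + 75x3 ≤ 114   (sulfur mass)
  x1, x2, x3, x4 ≥ 0.
The cheapest feasible vertex uses only MTBE, FCC naphtha; isomerate, toluene are not used. Binding constraints: energy and oxygenate mass.
So MTBE = 1.87143 barrels, FCC naphtha = 1.2136 barrels.
Cost = 95.66·1.87143 + 84.9·1.2136 = 282.0556.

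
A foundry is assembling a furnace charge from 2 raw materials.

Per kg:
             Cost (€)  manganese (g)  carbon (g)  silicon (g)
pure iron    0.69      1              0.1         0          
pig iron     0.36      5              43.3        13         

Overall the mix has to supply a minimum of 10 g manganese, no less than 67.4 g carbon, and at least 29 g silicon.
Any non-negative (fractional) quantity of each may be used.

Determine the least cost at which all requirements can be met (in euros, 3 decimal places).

€0.803

Let x1 = kg of pure iron, x2 = kg of pig iron.
Minimise 0.69x1 + 0.36x2 with:
  1x1 + 5x2 ≥ 10   (manganese)
  0.1x1 + 43.3x2 ≥ 67.4   (carbon)
  13x2 ≥ 29   (silicon)
  x1, x2 ≥ 0.
The optimal basis is {pig iron}; pure iron drops out. There the silicon constraint is tight.
That vertex is x2 = 2.231.
Total cost: 0.36·2.231 = 0.80316.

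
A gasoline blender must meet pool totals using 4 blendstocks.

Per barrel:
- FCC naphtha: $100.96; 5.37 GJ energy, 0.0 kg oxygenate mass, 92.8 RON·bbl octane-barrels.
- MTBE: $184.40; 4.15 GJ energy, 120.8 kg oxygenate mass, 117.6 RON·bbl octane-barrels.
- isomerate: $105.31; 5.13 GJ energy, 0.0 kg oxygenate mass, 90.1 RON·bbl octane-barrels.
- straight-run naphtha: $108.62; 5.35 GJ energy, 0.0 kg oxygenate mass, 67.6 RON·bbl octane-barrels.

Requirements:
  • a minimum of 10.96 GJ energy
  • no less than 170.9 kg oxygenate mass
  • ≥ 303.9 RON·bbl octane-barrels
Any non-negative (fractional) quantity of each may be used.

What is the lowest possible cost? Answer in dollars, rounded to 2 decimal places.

$410.50

This is a linear program. Let x1 = barrels of FCC naphtha, x2 = barrels of MTBE, x3 = barrels of isomerate, x4 = barrels of straight-run naphtha.
min 100.96x1 + 184.4x2 + 105.31x3 + 108.62x4 with:
  5.37x1 + 4.15x2 + 5.13x3 + 5.35x4 ≥ 10.96   (energy)
  120.8x2 ≥ 170.9   (oxygenate mass)
  92.8x1 + 117.6x2 + 90.1x3 + 67.6x4 ≥ 303.9   (octane-barrels)
  x1, x2, x3, x4 ≥ 0.
The optimal basis is {FCC naphtha, MTBE}; isomerate, straight-run naphtha drop out. Binding constraints: oxygenate mass and octane-barrels.
Solving gives x1 = 1.48197, x2 = 1.41474.
Hence cost = 100.96·1.48197 + 184.4·1.41474 = $410.4977.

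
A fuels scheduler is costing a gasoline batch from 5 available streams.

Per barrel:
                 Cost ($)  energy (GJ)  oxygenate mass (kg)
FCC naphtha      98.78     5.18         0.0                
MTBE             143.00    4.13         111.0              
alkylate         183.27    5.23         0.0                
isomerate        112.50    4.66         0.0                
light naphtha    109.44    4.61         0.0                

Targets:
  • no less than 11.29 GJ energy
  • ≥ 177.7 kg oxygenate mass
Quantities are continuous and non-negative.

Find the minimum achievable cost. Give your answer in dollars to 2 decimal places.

$318.14

Let x1 = barrels of FCC naphtha, x2 = barrels of MTBE, x3 = barrels of alkylate, x4 = barrels of isomerate, x5 = barrels of light naphtha.
Minimize 98.78x1 + 143x2 + 183.27x3 + 112.5x4 + 109.44x5 subject to:
  5.18x1 + 4.13x2 + 5.23x3 + 4.66x4 + 4.61x5 ≥ 11.29   (energy)
  111x2 ≥ 177.7   (oxygenate mass)
  x1, x2, x3, x4, x5 ≥ 0.
The optimal basis is {FCC naphtha, MTBE}; alkylate, isomerate, light naphtha drop out. The energy and oxygenate mass requirements are met with equality.
That vertex is x1 = 0.90314, x2 = 1.6009.
Hence cost = 98.78·0.90314 + 143·1.6009 = $318.1409.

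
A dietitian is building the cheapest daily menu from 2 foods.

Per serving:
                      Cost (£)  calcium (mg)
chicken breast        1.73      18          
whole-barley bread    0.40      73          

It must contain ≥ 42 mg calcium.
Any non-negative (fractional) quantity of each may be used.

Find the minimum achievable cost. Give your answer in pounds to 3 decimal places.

Set it up as a linear program. Let x1 = servings of chicken breast, x2 = servings of whole-barley bread.
Minimise 1.73x1 + 0.4x2 with:
  18x1 + 73x2 ≥ 42   (calcium)
  x1, x2 ≥ 0.
At the optimum only whole-barley bread is positive (chicken breast = 0). There the calcium constraint is tight.
So whole-barley bread = 0.5753 servings.
Cost = 0.4·0.5753 = 0.23012.

£0.230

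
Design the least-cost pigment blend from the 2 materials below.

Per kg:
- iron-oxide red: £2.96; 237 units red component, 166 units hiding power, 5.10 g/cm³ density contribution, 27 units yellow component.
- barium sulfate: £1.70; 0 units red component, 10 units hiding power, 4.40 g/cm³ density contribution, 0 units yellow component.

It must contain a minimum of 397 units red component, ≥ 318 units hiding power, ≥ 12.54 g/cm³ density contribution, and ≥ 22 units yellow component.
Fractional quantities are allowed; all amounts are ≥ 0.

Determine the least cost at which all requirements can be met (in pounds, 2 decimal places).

Treat it as an LP. Let x1 = kg of iron-oxide red, x2 = kg of barium sulfate.
Minimize 2.96x1 + 1.7x2 with:
  237x1 ≥ 397   (red component)
  166x1 + 10x2 ≥ 318   (hiding power)
  5.1x1 + 4.4x2 ≥ 12.54   (density contribution)
  27x1 ≥ 22   (yellow component)
  x1, x2 ≥ 0.
Both inputs are positive at the optimum. There the hiding power and density contribution constraints are tight.
Solving gives x1 = 1.875, x2 = 0.6768.
Objective = 2.96·1.875 + 1.7·0.6768 = 6.7006.

£6.70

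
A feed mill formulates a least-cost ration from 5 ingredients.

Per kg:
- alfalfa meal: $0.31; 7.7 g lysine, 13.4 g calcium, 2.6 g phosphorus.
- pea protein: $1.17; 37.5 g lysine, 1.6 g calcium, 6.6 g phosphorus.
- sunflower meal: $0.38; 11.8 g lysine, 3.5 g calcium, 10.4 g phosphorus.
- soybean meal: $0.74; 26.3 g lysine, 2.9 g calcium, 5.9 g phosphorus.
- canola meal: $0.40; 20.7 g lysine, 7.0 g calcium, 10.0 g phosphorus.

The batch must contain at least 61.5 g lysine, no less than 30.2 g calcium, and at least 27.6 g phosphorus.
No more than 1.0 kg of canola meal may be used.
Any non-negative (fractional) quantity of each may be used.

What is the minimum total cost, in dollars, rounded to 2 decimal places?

$1.72

Set it up as a linear program. Let x1 = kg of alfalfa meal, x2 = kg of pea protein, x3 = kg of sunflower meal, x4 = kg of soybean meal, x5 = kg of canola meal.
min 0.31x1 + 1.17x2 + 0.38x3 + 0.74x4 + 0.4x5 s.t.:
  7.7x1 + 37.5x2 + 11.8x3 + 26.3x4 + 20.7x5 ≥ 61.5   (lysine)
  13.4x1 + 1.6x2 + 3.5x3 + 2.9x4 + 7x5 ≥ 30.2   (calcium)
  2.6x1 + 6.6x2 + 10.4x3 + 5.9x4 + 10x5 ≥ 27.6   (phosphorus)
  x5 ≤ 1
  x1, x2, x3, x4, x5 ≥ 0.
The optimal basis is {alfalfa meal, sunflower meal, soybean meal, canola meal}; pea protein drops out. There the lysine, calcium, phosphorus, the canola meal cap constraints are tight.
Optimal quantities: alfalfa meal = 1.325 kg, sunflower meal = 0.9404 kg, soybean meal = 0.7414 kg, canola meal = 1 kg.
Total cost: 0.31·1.325 + 0.38·0.9404 + 0.74·0.7414 + 0.4·1 = 1.7167.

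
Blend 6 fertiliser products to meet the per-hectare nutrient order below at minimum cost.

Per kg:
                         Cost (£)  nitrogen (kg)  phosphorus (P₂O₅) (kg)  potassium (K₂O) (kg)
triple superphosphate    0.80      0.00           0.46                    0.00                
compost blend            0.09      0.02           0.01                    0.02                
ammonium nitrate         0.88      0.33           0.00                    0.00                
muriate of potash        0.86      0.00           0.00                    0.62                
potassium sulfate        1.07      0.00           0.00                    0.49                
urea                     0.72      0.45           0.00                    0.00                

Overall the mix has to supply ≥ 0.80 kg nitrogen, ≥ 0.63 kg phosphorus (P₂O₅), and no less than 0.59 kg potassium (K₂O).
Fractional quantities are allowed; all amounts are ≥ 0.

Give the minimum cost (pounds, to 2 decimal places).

Let x1 = kg of triple superphosphate, x2 = kg of compost blend, x3 = kg of ammonium nitrate, x4 = kg of muriate of potash, x5 = kg of potassium sulfate, x6 = kg of urea.
Minimize 0.8x1 + 0.09x2 + 0.88x3 + 0.86x4 + 1.07x5 + 0.72x6 subject to:
  0.02x2 + 0.33x3 + 0.45x6 ≥ 0.8   (nitrogen)
  0.46x1 + 0.01x2 ≥ 0.63   (phosphorus (P₂O₅))
  0.02x2 + 0.62x4 + 0.49x5 ≥ 0.59   (potassium (K₂O))
  x1, x2, x3, x4, x5, x6 ≥ 0.
At the optimum only triple superphosphate, muriate of potash, urea are positive (compost blend, ammonium nitrate, potassium sulfate = 0). There the nitrogen, phosphorus (P₂O₅), potassium (K₂O) constraints are tight.
Optimal quantities: triple superphosphate = 1.37 kg, muriate of potash = 0.9516 kg, urea = 1.778 kg.
Hence cost = 0.8·1.37 + 0.86·0.9516 + 0.72·1.778 = £3.1945.

£3.19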